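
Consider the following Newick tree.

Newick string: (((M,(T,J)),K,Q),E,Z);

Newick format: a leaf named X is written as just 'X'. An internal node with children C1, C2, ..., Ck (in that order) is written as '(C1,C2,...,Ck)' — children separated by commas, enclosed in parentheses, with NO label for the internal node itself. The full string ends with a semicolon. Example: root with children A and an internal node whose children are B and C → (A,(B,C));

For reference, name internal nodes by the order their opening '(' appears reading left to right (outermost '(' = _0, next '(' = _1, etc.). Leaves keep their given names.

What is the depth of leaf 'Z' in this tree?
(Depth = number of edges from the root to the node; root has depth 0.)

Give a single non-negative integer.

Newick: (((M,(T,J)),K,Q),E,Z);
Naming internals by '(' encounter order: outermost '(' = _0, next = _1, ...
Query node: Z
Path from root: _0 -> Z
Depth of Z: 1 (number of edges from root)

Answer: 1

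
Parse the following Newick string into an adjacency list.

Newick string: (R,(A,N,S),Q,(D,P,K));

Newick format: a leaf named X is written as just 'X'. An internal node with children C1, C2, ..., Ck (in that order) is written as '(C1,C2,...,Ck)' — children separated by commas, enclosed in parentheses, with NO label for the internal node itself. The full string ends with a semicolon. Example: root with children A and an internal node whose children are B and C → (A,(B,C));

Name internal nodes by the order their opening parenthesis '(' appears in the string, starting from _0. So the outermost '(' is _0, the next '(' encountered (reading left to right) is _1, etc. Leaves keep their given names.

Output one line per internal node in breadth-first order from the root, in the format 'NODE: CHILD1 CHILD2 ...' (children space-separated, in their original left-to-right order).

Input: (R,(A,N,S),Q,(D,P,K));
Scanning left-to-right, naming '(' by encounter order:
  pos 0: '(' -> open internal node _0 (depth 1)
  pos 3: '(' -> open internal node _1 (depth 2)
  pos 9: ')' -> close internal node _1 (now at depth 1)
  pos 13: '(' -> open internal node _2 (depth 2)
  pos 19: ')' -> close internal node _2 (now at depth 1)
  pos 20: ')' -> close internal node _0 (now at depth 0)
Total internal nodes: 3
BFS adjacency from root:
  _0: R _1 Q _2
  _1: A N S
  _2: D P K

Answer: _0: R _1 Q _2
_1: A N S
_2: D P K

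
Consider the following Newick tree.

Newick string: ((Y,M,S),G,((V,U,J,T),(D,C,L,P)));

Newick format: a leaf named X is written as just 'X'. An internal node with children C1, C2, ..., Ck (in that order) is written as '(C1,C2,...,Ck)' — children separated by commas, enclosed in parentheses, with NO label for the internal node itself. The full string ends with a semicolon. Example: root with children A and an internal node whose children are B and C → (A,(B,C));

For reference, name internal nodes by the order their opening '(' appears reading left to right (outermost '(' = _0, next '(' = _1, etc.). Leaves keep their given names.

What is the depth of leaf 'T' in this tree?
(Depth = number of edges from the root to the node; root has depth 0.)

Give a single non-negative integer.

Newick: ((Y,M,S),G,((V,U,J,T),(D,C,L,P)));
Naming internals by '(' encounter order: outermost '(' = _0, next = _1, ...
Query node: T
Path from root: _0 -> _2 -> _3 -> T
Depth of T: 3 (number of edges from root)

Answer: 3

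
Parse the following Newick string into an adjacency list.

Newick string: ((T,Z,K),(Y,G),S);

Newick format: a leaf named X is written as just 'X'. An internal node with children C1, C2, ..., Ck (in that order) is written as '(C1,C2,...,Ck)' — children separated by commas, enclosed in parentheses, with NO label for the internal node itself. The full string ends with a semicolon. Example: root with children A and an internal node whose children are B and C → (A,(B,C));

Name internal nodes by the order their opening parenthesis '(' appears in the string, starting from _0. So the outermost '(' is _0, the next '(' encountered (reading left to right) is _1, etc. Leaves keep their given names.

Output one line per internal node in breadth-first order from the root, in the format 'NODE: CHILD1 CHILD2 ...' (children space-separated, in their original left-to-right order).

Answer: _0: _1 _2 S
_1: T Z K
_2: Y G

Derivation:
Input: ((T,Z,K),(Y,G),S);
Scanning left-to-right, naming '(' by encounter order:
  pos 0: '(' -> open internal node _0 (depth 1)
  pos 1: '(' -> open internal node _1 (depth 2)
  pos 7: ')' -> close internal node _1 (now at depth 1)
  pos 9: '(' -> open internal node _2 (depth 2)
  pos 13: ')' -> close internal node _2 (now at depth 1)
  pos 16: ')' -> close internal node _0 (now at depth 0)
Total internal nodes: 3
BFS adjacency from root:
  _0: _1 _2 S
  _1: T Z K
  _2: Y G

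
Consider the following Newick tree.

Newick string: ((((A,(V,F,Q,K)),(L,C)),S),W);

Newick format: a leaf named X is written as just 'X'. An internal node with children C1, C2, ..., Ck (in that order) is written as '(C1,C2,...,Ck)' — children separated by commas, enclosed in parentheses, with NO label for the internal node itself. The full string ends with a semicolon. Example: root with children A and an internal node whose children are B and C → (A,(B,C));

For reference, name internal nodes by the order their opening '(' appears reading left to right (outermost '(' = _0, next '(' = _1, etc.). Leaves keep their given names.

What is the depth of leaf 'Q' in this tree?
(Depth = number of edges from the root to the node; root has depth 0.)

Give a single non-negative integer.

Answer: 5

Derivation:
Newick: ((((A,(V,F,Q,K)),(L,C)),S),W);
Naming internals by '(' encounter order: outermost '(' = _0, next = _1, ...
Query node: Q
Path from root: _0 -> _1 -> _2 -> _3 -> _4 -> Q
Depth of Q: 5 (number of edges from root)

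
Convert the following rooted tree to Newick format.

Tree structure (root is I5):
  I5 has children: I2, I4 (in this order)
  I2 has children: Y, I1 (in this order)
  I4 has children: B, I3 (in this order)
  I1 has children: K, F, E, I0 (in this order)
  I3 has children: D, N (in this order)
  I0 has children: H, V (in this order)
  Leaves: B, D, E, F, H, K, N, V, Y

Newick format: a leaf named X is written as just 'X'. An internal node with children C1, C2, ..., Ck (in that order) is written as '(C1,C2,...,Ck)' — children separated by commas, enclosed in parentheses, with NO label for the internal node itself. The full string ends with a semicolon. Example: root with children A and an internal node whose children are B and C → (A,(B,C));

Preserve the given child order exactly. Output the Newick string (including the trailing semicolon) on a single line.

internal I5 with children ['I2', 'I4']
  internal I2 with children ['Y', 'I1']
    leaf 'Y' → 'Y'
    internal I1 with children ['K', 'F', 'E', 'I0']
      leaf 'K' → 'K'
      leaf 'F' → 'F'
      leaf 'E' → 'E'
      internal I0 with children ['H', 'V']
        leaf 'H' → 'H'
        leaf 'V' → 'V'
      → '(H,V)'
    → '(K,F,E,(H,V))'
  → '(Y,(K,F,E,(H,V)))'
  internal I4 with children ['B', 'I3']
    leaf 'B' → 'B'
    internal I3 with children ['D', 'N']
      leaf 'D' → 'D'
      leaf 'N' → 'N'
    → '(D,N)'
  → '(B,(D,N))'
→ '((Y,(K,F,E,(H,V))),(B,(D,N)))'
Final: ((Y,(K,F,E,(H,V))),(B,(D,N)));

Answer: ((Y,(K,F,E,(H,V))),(B,(D,N)));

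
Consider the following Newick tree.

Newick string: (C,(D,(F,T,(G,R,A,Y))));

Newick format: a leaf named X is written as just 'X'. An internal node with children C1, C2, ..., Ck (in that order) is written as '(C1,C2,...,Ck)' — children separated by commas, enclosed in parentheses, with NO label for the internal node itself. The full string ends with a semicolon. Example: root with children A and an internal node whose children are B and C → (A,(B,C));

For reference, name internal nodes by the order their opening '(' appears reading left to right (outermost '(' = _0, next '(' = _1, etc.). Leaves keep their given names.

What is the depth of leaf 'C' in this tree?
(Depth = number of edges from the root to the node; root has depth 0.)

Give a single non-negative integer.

Answer: 1

Derivation:
Newick: (C,(D,(F,T,(G,R,A,Y))));
Naming internals by '(' encounter order: outermost '(' = _0, next = _1, ...
Query node: C
Path from root: _0 -> C
Depth of C: 1 (number of edges from root)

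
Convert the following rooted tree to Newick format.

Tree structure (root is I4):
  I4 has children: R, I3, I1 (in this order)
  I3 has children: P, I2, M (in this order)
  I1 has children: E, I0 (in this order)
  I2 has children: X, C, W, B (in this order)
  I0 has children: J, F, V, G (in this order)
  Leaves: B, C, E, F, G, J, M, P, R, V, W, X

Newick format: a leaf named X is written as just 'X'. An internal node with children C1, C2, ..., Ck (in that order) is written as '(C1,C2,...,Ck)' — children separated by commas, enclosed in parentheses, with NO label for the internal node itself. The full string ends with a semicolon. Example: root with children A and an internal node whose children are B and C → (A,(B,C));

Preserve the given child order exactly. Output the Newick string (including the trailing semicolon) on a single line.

Answer: (R,(P,(X,C,W,B),M),(E,(J,F,V,G)));

Derivation:
internal I4 with children ['R', 'I3', 'I1']
  leaf 'R' → 'R'
  internal I3 with children ['P', 'I2', 'M']
    leaf 'P' → 'P'
    internal I2 with children ['X', 'C', 'W', 'B']
      leaf 'X' → 'X'
      leaf 'C' → 'C'
      leaf 'W' → 'W'
      leaf 'B' → 'B'
    → '(X,C,W,B)'
    leaf 'M' → 'M'
  → '(P,(X,C,W,B),M)'
  internal I1 with children ['E', 'I0']
    leaf 'E' → 'E'
    internal I0 with children ['J', 'F', 'V', 'G']
      leaf 'J' → 'J'
      leaf 'F' → 'F'
      leaf 'V' → 'V'
      leaf 'G' → 'G'
    → '(J,F,V,G)'
  → '(E,(J,F,V,G))'
→ '(R,(P,(X,C,W,B),M),(E,(J,F,V,G)))'
Final: (R,(P,(X,C,W,B),M),(E,(J,F,V,G)));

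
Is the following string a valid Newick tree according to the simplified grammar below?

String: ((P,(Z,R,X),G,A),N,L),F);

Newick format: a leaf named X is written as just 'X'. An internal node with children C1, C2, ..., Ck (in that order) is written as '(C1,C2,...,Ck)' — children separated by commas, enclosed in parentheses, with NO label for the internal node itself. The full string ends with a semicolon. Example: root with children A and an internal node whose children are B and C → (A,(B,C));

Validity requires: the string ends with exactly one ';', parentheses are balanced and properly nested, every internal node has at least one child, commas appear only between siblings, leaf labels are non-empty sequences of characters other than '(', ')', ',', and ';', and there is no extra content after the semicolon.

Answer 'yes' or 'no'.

Answer: no

Derivation:
Input: ((P,(Z,R,X),G,A),N,L),F);
Paren balance: 3 '(' vs 4 ')' MISMATCH
Ends with single ';': True
Full parse: FAILS (extra content after tree at pos 21)
Valid: False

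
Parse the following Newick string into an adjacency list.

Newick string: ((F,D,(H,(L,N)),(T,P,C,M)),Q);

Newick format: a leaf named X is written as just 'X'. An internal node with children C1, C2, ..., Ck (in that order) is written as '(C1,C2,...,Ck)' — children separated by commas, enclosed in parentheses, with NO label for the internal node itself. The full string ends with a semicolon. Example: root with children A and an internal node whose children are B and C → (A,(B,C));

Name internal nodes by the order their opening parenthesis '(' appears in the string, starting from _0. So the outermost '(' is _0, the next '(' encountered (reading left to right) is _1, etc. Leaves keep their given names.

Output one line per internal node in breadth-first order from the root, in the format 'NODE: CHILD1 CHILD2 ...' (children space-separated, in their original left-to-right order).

Input: ((F,D,(H,(L,N)),(T,P,C,M)),Q);
Scanning left-to-right, naming '(' by encounter order:
  pos 0: '(' -> open internal node _0 (depth 1)
  pos 1: '(' -> open internal node _1 (depth 2)
  pos 6: '(' -> open internal node _2 (depth 3)
  pos 9: '(' -> open internal node _3 (depth 4)
  pos 13: ')' -> close internal node _3 (now at depth 3)
  pos 14: ')' -> close internal node _2 (now at depth 2)
  pos 16: '(' -> open internal node _4 (depth 3)
  pos 24: ')' -> close internal node _4 (now at depth 2)
  pos 25: ')' -> close internal node _1 (now at depth 1)
  pos 28: ')' -> close internal node _0 (now at depth 0)
Total internal nodes: 5
BFS adjacency from root:
  _0: _1 Q
  _1: F D _2 _4
  _2: H _3
  _4: T P C M
  _3: L N

Answer: _0: _1 Q
_1: F D _2 _4
_2: H _3
_4: T P C M
_3: L N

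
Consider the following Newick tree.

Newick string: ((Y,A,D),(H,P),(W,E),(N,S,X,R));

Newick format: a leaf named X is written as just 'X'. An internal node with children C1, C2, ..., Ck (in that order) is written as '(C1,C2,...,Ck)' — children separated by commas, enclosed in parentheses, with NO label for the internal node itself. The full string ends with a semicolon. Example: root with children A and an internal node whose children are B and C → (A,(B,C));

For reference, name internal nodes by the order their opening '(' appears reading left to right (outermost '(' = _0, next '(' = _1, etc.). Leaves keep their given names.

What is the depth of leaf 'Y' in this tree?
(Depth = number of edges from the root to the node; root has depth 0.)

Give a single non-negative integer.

Newick: ((Y,A,D),(H,P),(W,E),(N,S,X,R));
Naming internals by '(' encounter order: outermost '(' = _0, next = _1, ...
Query node: Y
Path from root: _0 -> _1 -> Y
Depth of Y: 2 (number of edges from root)

Answer: 2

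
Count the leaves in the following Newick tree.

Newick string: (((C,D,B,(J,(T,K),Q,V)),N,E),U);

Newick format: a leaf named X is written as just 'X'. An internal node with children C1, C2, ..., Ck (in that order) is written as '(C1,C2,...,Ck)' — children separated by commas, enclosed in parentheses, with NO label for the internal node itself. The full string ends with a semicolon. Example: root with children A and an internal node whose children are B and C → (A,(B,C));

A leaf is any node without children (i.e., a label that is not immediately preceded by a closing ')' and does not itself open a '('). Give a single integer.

Newick: (((C,D,B,(J,(T,K),Q,V)),N,E),U);
Scan left-to-right; a leaf is any maximal label run not followed by '(':
  pos 3: leaf 'C' → count = 1
  pos 5: leaf 'D' → count = 2
  pos 7: leaf 'B' → count = 3
  pos 10: leaf 'J' → count = 4
  pos 13: leaf 'T' → count = 5
  pos 15: leaf 'K' → count = 6
  pos 18: leaf 'Q' → count = 7
  pos 20: leaf 'V' → count = 8
  pos 24: leaf 'N' → count = 9
  pos 26: leaf 'E' → count = 10
  pos 29: leaf 'U' → count = 11
Total leaves: 11

Answer: 11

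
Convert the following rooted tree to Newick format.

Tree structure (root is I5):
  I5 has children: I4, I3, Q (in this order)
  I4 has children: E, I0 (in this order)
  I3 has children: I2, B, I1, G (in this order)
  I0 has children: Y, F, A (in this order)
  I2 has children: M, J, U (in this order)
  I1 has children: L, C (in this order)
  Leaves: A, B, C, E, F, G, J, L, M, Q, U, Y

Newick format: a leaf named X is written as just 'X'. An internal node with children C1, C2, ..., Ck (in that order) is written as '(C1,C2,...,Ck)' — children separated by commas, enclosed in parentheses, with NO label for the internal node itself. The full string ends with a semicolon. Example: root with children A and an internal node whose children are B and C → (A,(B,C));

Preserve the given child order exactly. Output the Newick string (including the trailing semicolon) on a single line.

Answer: ((E,(Y,F,A)),((M,J,U),B,(L,C),G),Q);

Derivation:
internal I5 with children ['I4', 'I3', 'Q']
  internal I4 with children ['E', 'I0']
    leaf 'E' → 'E'
    internal I0 with children ['Y', 'F', 'A']
      leaf 'Y' → 'Y'
      leaf 'F' → 'F'
      leaf 'A' → 'A'
    → '(Y,F,A)'
  → '(E,(Y,F,A))'
  internal I3 with children ['I2', 'B', 'I1', 'G']
    internal I2 with children ['M', 'J', 'U']
      leaf 'M' → 'M'
      leaf 'J' → 'J'
      leaf 'U' → 'U'
    → '(M,J,U)'
    leaf 'B' → 'B'
    internal I1 with children ['L', 'C']
      leaf 'L' → 'L'
      leaf 'C' → 'C'
    → '(L,C)'
    leaf 'G' → 'G'
  → '((M,J,U),B,(L,C),G)'
  leaf 'Q' → 'Q'
→ '((E,(Y,F,A)),((M,J,U),B,(L,C),G),Q)'
Final: ((E,(Y,F,A)),((M,J,U),B,(L,C),G),Q);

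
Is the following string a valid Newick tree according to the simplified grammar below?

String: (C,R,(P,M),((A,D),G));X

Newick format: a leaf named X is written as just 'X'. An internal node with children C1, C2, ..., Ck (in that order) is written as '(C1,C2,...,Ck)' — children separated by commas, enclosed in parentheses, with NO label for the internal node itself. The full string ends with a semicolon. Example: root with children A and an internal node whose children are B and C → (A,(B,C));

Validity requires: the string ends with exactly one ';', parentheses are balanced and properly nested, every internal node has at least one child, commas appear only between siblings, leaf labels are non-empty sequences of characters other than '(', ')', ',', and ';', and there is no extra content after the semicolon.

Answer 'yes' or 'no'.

Input: (C,R,(P,M),((A,D),G));X
Paren balance: 4 '(' vs 4 ')' OK
Ends with single ';': False
Full parse: FAILS (must end with ;)
Valid: False

Answer: no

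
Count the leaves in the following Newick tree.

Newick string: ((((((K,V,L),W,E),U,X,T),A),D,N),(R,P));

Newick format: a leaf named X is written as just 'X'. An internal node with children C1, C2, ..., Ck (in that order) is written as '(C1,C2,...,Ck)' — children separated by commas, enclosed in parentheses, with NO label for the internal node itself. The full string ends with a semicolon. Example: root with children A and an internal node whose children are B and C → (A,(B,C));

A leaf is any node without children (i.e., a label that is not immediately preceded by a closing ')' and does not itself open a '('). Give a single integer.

Newick: ((((((K,V,L),W,E),U,X,T),A),D,N),(R,P));
Scan left-to-right; a leaf is any maximal label run not followed by '(':
  pos 6: leaf 'K' → count = 1
  pos 8: leaf 'V' → count = 2
  pos 10: leaf 'L' → count = 3
  pos 13: leaf 'W' → count = 4
  pos 15: leaf 'E' → count = 5
  pos 18: leaf 'U' → count = 6
  pos 20: leaf 'X' → count = 7
  pos 22: leaf 'T' → count = 8
  pos 25: leaf 'A' → count = 9
  pos 28: leaf 'D' → count = 10
  pos 30: leaf 'N' → count = 11
  pos 34: leaf 'R' → count = 12
  pos 36: leaf 'P' → count = 13
Total leaves: 13

Answer: 13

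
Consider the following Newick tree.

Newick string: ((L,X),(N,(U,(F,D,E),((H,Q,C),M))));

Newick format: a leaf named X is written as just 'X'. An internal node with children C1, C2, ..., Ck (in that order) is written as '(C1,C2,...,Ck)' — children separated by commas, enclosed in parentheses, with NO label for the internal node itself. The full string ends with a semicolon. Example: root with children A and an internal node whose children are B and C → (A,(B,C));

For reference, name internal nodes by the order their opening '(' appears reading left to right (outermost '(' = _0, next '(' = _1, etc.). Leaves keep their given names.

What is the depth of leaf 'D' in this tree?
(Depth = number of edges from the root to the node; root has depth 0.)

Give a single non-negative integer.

Answer: 4

Derivation:
Newick: ((L,X),(N,(U,(F,D,E),((H,Q,C),M))));
Naming internals by '(' encounter order: outermost '(' = _0, next = _1, ...
Query node: D
Path from root: _0 -> _2 -> _3 -> _4 -> D
Depth of D: 4 (number of edges from root)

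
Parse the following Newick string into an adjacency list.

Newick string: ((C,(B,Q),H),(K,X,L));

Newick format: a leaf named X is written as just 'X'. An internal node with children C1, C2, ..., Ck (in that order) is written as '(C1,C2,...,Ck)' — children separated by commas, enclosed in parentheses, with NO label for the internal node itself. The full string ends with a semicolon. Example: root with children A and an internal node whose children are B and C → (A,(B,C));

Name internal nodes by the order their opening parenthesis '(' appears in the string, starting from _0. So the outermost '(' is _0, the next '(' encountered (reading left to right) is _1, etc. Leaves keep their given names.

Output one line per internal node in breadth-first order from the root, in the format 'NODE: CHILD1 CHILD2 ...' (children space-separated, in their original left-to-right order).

Answer: _0: _1 _3
_1: C _2 H
_3: K X L
_2: B Q

Derivation:
Input: ((C,(B,Q),H),(K,X,L));
Scanning left-to-right, naming '(' by encounter order:
  pos 0: '(' -> open internal node _0 (depth 1)
  pos 1: '(' -> open internal node _1 (depth 2)
  pos 4: '(' -> open internal node _2 (depth 3)
  pos 8: ')' -> close internal node _2 (now at depth 2)
  pos 11: ')' -> close internal node _1 (now at depth 1)
  pos 13: '(' -> open internal node _3 (depth 2)
  pos 19: ')' -> close internal node _3 (now at depth 1)
  pos 20: ')' -> close internal node _0 (now at depth 0)
Total internal nodes: 4
BFS adjacency from root:
  _0: _1 _3
  _1: C _2 H
  _3: K X L
  _2: B Q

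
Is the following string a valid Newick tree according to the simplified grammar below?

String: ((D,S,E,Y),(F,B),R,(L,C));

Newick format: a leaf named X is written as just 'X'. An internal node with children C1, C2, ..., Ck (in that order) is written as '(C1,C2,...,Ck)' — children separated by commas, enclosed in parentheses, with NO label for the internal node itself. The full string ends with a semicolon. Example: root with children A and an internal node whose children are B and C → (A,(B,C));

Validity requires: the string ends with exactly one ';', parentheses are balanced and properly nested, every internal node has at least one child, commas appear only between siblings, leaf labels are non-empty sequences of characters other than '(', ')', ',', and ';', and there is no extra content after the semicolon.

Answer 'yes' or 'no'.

Input: ((D,S,E,Y),(F,B),R,(L,C));
Paren balance: 4 '(' vs 4 ')' OK
Ends with single ';': True
Full parse: OK
Valid: True

Answer: yes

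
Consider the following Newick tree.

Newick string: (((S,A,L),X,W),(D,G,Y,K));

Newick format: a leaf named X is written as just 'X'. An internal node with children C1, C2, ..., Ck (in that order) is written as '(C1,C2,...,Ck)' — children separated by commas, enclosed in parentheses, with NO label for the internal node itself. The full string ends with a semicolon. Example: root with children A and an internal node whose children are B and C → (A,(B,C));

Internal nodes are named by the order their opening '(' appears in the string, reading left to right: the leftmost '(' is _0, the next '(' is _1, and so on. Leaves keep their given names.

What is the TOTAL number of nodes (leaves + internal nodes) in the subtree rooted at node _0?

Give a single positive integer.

Newick: (((S,A,L),X,W),(D,G,Y,K));
Locate _0: it is the '(' at position 0 (the 1st '(' reading left to right).
Query: subtree rooted at _0
_0: subtree_size = 1 + 12
  _1: subtree_size = 1 + 6
    _2: subtree_size = 1 + 3
      S: subtree_size = 1 + 0
      A: subtree_size = 1 + 0
      L: subtree_size = 1 + 0
    X: subtree_size = 1 + 0
    W: subtree_size = 1 + 0
  _3: subtree_size = 1 + 4
    D: subtree_size = 1 + 0
    G: subtree_size = 1 + 0
    Y: subtree_size = 1 + 0
    K: subtree_size = 1 + 0
Total subtree size of _0: 13

Answer: 13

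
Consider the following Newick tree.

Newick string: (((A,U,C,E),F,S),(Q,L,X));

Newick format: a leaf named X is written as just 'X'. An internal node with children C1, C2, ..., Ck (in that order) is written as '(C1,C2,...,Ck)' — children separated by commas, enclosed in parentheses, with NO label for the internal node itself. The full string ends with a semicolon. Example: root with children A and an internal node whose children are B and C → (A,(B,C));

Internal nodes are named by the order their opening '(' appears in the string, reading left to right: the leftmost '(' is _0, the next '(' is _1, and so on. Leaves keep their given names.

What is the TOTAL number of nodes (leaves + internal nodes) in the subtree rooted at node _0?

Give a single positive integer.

Answer: 13

Derivation:
Newick: (((A,U,C,E),F,S),(Q,L,X));
Locate _0: it is the '(' at position 0 (the 1st '(' reading left to right).
Query: subtree rooted at _0
_0: subtree_size = 1 + 12
  _1: subtree_size = 1 + 7
    _2: subtree_size = 1 + 4
      A: subtree_size = 1 + 0
      U: subtree_size = 1 + 0
      C: subtree_size = 1 + 0
      E: subtree_size = 1 + 0
    F: subtree_size = 1 + 0
    S: subtree_size = 1 + 0
  _3: subtree_size = 1 + 3
    Q: subtree_size = 1 + 0
    L: subtree_size = 1 + 0
    X: subtree_size = 1 + 0
Total subtree size of _0: 13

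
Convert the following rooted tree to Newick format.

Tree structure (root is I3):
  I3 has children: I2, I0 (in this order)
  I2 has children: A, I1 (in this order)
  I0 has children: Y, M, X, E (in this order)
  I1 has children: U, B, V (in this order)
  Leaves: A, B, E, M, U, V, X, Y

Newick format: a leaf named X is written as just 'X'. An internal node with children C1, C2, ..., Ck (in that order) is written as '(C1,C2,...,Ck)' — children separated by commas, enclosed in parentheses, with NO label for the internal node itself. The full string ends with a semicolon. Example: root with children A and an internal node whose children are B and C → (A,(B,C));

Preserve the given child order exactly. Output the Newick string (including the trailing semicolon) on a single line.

internal I3 with children ['I2', 'I0']
  internal I2 with children ['A', 'I1']
    leaf 'A' → 'A'
    internal I1 with children ['U', 'B', 'V']
      leaf 'U' → 'U'
      leaf 'B' → 'B'
      leaf 'V' → 'V'
    → '(U,B,V)'
  → '(A,(U,B,V))'
  internal I0 with children ['Y', 'M', 'X', 'E']
    leaf 'Y' → 'Y'
    leaf 'M' → 'M'
    leaf 'X' → 'X'
    leaf 'E' → 'E'
  → '(Y,M,X,E)'
→ '((A,(U,B,V)),(Y,M,X,E))'
Final: ((A,(U,B,V)),(Y,M,X,E));

Answer: ((A,(U,B,V)),(Y,M,X,E));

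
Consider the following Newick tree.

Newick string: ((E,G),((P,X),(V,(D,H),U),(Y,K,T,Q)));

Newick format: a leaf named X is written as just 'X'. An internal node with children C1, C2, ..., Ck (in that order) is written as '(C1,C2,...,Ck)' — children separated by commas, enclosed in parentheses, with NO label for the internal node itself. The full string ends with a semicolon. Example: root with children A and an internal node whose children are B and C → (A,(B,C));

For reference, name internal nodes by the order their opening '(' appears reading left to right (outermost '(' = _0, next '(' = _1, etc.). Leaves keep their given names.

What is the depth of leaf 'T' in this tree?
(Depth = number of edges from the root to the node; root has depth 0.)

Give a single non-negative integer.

Newick: ((E,G),((P,X),(V,(D,H),U),(Y,K,T,Q)));
Naming internals by '(' encounter order: outermost '(' = _0, next = _1, ...
Query node: T
Path from root: _0 -> _2 -> _6 -> T
Depth of T: 3 (number of edges from root)

Answer: 3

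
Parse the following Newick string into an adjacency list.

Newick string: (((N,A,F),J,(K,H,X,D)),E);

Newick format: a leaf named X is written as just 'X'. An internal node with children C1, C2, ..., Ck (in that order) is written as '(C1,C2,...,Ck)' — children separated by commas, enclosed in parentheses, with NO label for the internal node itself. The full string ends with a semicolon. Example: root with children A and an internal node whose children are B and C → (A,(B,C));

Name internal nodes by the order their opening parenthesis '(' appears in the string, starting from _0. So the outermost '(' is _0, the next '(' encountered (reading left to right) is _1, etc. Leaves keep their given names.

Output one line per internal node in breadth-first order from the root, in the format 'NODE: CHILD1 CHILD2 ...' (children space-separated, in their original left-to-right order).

Input: (((N,A,F),J,(K,H,X,D)),E);
Scanning left-to-right, naming '(' by encounter order:
  pos 0: '(' -> open internal node _0 (depth 1)
  pos 1: '(' -> open internal node _1 (depth 2)
  pos 2: '(' -> open internal node _2 (depth 3)
  pos 8: ')' -> close internal node _2 (now at depth 2)
  pos 12: '(' -> open internal node _3 (depth 3)
  pos 20: ')' -> close internal node _3 (now at depth 2)
  pos 21: ')' -> close internal node _1 (now at depth 1)
  pos 24: ')' -> close internal node _0 (now at depth 0)
Total internal nodes: 4
BFS adjacency from root:
  _0: _1 E
  _1: _2 J _3
  _2: N A F
  _3: K H X D

Answer: _0: _1 E
_1: _2 J _3
_2: N A F
_3: K H X D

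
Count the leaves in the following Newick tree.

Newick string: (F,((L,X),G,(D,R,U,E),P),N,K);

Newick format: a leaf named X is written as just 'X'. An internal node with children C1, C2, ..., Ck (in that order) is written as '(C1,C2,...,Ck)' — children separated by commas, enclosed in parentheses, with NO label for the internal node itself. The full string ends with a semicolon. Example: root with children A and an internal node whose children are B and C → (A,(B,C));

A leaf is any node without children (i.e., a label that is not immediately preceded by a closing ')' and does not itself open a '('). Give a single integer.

Newick: (F,((L,X),G,(D,R,U,E),P),N,K);
Scan left-to-right; a leaf is any maximal label run not followed by '(':
  pos 1: leaf 'F' → count = 1
  pos 5: leaf 'L' → count = 2
  pos 7: leaf 'X' → count = 3
  pos 10: leaf 'G' → count = 4
  pos 13: leaf 'D' → count = 5
  pos 15: leaf 'R' → count = 6
  pos 17: leaf 'U' → count = 7
  pos 19: leaf 'E' → count = 8
  pos 22: leaf 'P' → count = 9
  pos 25: leaf 'N' → count = 10
  pos 27: leaf 'K' → count = 11
Total leaves: 11

Answer: 11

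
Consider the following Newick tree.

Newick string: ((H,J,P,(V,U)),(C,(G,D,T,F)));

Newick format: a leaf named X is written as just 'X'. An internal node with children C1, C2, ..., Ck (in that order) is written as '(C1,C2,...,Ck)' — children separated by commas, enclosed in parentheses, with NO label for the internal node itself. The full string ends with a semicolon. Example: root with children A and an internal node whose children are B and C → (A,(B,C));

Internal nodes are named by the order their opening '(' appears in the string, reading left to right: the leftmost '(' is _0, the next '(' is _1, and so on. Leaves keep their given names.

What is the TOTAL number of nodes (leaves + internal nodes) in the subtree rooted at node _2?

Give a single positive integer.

Answer: 3

Derivation:
Newick: ((H,J,P,(V,U)),(C,(G,D,T,F)));
Locate _2: it is the '(' at position 8 (the 3rd '(' reading left to right).
Query: subtree rooted at _2
_2: subtree_size = 1 + 2
  V: subtree_size = 1 + 0
  U: subtree_size = 1 + 0
Total subtree size of _2: 3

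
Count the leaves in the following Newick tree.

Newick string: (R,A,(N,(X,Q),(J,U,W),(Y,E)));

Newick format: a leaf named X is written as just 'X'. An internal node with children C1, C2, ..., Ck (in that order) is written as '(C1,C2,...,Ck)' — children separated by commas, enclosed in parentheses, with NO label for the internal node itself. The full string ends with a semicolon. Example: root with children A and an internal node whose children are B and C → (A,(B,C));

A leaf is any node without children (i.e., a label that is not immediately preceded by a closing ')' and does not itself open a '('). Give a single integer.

Newick: (R,A,(N,(X,Q),(J,U,W),(Y,E)));
Scan left-to-right; a leaf is any maximal label run not followed by '(':
  pos 1: leaf 'R' → count = 1
  pos 3: leaf 'A' → count = 2
  pos 6: leaf 'N' → count = 3
  pos 9: leaf 'X' → count = 4
  pos 11: leaf 'Q' → count = 5
  pos 15: leaf 'J' → count = 6
  pos 17: leaf 'U' → count = 7
  pos 19: leaf 'W' → count = 8
  pos 23: leaf 'Y' → count = 9
  pos 25: leaf 'E' → count = 10
Total leaves: 10

Answer: 10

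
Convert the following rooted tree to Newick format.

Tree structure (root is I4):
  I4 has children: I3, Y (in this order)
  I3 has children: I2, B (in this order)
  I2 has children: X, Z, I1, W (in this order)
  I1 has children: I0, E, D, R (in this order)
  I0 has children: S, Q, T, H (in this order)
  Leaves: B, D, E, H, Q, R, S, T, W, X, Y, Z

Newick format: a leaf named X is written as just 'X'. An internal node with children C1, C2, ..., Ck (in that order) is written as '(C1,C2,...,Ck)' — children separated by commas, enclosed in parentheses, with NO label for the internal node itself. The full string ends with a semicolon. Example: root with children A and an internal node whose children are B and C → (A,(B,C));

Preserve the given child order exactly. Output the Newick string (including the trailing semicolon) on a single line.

Answer: (((X,Z,((S,Q,T,H),E,D,R),W),B),Y);

Derivation:
internal I4 with children ['I3', 'Y']
  internal I3 with children ['I2', 'B']
    internal I2 with children ['X', 'Z', 'I1', 'W']
      leaf 'X' → 'X'
      leaf 'Z' → 'Z'
      internal I1 with children ['I0', 'E', 'D', 'R']
        internal I0 with children ['S', 'Q', 'T', 'H']
          leaf 'S' → 'S'
          leaf 'Q' → 'Q'
          leaf 'T' → 'T'
          leaf 'H' → 'H'
        → '(S,Q,T,H)'
        leaf 'E' → 'E'
        leaf 'D' → 'D'
        leaf 'R' → 'R'
      → '((S,Q,T,H),E,D,R)'
      leaf 'W' → 'W'
    → '(X,Z,((S,Q,T,H),E,D,R),W)'
    leaf 'B' → 'B'
  → '((X,Z,((S,Q,T,H),E,D,R),W),B)'
  leaf 'Y' → 'Y'
→ '(((X,Z,((S,Q,T,H),E,D,R),W),B),Y)'
Final: (((X,Z,((S,Q,T,H),E,D,R),W),B),Y);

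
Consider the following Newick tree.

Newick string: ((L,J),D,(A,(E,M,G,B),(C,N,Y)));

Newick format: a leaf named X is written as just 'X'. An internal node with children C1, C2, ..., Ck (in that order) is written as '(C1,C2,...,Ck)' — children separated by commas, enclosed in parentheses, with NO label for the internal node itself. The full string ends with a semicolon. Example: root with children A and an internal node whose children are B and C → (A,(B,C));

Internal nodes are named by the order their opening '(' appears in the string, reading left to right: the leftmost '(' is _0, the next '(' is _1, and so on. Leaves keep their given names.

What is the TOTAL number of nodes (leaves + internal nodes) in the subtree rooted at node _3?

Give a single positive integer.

Answer: 5

Derivation:
Newick: ((L,J),D,(A,(E,M,G,B),(C,N,Y)));
Locate _3: it is the '(' at position 12 (the 4th '(' reading left to right).
Query: subtree rooted at _3
_3: subtree_size = 1 + 4
  E: subtree_size = 1 + 0
  M: subtree_size = 1 + 0
  G: subtree_size = 1 + 0
  B: subtree_size = 1 + 0
Total subtree size of _3: 5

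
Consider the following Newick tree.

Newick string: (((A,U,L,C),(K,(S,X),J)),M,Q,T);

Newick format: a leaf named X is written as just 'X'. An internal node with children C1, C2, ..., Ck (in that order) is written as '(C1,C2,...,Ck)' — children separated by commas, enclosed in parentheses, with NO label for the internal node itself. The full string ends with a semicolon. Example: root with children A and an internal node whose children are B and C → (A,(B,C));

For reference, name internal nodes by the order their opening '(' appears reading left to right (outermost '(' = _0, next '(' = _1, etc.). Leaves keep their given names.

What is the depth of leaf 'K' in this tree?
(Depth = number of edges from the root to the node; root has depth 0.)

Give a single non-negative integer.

Answer: 3

Derivation:
Newick: (((A,U,L,C),(K,(S,X),J)),M,Q,T);
Naming internals by '(' encounter order: outermost '(' = _0, next = _1, ...
Query node: K
Path from root: _0 -> _1 -> _3 -> K
Depth of K: 3 (number of edges from root)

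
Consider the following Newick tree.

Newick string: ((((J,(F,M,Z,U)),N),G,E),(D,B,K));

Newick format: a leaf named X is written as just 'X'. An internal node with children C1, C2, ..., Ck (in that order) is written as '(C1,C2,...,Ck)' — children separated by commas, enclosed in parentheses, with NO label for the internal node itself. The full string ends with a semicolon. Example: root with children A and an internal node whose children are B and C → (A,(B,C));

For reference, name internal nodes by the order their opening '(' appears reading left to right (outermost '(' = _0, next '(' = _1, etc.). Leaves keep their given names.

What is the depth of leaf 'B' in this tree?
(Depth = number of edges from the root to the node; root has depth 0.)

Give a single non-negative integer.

Answer: 2

Derivation:
Newick: ((((J,(F,M,Z,U)),N),G,E),(D,B,K));
Naming internals by '(' encounter order: outermost '(' = _0, next = _1, ...
Query node: B
Path from root: _0 -> _5 -> B
Depth of B: 2 (number of edges from root)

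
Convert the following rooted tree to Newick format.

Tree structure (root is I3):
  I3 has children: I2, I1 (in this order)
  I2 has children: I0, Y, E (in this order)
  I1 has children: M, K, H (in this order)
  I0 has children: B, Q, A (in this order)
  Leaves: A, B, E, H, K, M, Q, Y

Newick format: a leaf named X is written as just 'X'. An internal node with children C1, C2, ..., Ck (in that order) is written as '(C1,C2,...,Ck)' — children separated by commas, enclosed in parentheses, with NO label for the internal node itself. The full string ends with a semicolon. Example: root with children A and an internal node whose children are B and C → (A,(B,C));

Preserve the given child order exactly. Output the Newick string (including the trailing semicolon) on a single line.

Answer: (((B,Q,A),Y,E),(M,K,H));

Derivation:
internal I3 with children ['I2', 'I1']
  internal I2 with children ['I0', 'Y', 'E']
    internal I0 with children ['B', 'Q', 'A']
      leaf 'B' → 'B'
      leaf 'Q' → 'Q'
      leaf 'A' → 'A'
    → '(B,Q,A)'
    leaf 'Y' → 'Y'
    leaf 'E' → 'E'
  → '((B,Q,A),Y,E)'
  internal I1 with children ['M', 'K', 'H']
    leaf 'M' → 'M'
    leaf 'K' → 'K'
    leaf 'H' → 'H'
  → '(M,K,H)'
→ '(((B,Q,A),Y,E),(M,K,H))'
Final: (((B,Q,A),Y,E),(M,K,H));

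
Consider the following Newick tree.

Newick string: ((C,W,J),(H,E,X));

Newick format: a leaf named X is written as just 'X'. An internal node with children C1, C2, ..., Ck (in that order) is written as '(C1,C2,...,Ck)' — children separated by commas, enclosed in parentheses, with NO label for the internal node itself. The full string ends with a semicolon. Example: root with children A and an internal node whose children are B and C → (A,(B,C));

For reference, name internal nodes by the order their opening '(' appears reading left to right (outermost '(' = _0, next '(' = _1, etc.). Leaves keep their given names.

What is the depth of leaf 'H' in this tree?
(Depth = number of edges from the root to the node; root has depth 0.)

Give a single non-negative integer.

Answer: 2

Derivation:
Newick: ((C,W,J),(H,E,X));
Naming internals by '(' encounter order: outermost '(' = _0, next = _1, ...
Query node: H
Path from root: _0 -> _2 -> H
Depth of H: 2 (number of edges from root)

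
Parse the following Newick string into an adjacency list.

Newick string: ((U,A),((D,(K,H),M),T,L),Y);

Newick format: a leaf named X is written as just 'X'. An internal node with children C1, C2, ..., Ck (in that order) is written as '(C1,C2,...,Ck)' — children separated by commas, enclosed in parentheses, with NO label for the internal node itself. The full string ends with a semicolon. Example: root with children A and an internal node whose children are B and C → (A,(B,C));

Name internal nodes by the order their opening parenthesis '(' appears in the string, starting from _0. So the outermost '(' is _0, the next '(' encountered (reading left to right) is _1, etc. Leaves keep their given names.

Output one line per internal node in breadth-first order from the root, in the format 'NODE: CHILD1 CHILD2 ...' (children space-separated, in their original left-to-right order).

Answer: _0: _1 _2 Y
_1: U A
_2: _3 T L
_3: D _4 M
_4: K H

Derivation:
Input: ((U,A),((D,(K,H),M),T,L),Y);
Scanning left-to-right, naming '(' by encounter order:
  pos 0: '(' -> open internal node _0 (depth 1)
  pos 1: '(' -> open internal node _1 (depth 2)
  pos 5: ')' -> close internal node _1 (now at depth 1)
  pos 7: '(' -> open internal node _2 (depth 2)
  pos 8: '(' -> open internal node _3 (depth 3)
  pos 11: '(' -> open internal node _4 (depth 4)
  pos 15: ')' -> close internal node _4 (now at depth 3)
  pos 18: ')' -> close internal node _3 (now at depth 2)
  pos 23: ')' -> close internal node _2 (now at depth 1)
  pos 26: ')' -> close internal node _0 (now at depth 0)
Total internal nodes: 5
BFS adjacency from root:
  _0: _1 _2 Y
  _1: U A
  _2: _3 T L
  _3: D _4 M
  _4: K H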